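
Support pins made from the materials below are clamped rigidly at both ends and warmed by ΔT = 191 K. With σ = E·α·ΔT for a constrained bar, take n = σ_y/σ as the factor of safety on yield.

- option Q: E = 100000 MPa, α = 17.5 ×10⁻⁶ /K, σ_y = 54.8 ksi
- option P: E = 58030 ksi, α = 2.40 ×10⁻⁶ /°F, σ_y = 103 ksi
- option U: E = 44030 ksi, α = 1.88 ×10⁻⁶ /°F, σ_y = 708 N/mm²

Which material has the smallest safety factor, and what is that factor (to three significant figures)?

In consistent units (E in GPa, α in ×10⁻⁶/K, σ_y in MPa):
  option Q: E = 100.0, α = 17.5, σ_y = 377.8 → σ = 334 MPa, n = 1.13
  option P: E = 400.1, α = 4.32, σ_y = 710.2 → σ = 330 MPa, n = 2.15
  option U: E = 303.6, α = 3.38, σ_y = 708.0 → σ = 196 MPa, n = 3.61
Smallest n: option Q with n = 1.13.

option Q, n = 1.13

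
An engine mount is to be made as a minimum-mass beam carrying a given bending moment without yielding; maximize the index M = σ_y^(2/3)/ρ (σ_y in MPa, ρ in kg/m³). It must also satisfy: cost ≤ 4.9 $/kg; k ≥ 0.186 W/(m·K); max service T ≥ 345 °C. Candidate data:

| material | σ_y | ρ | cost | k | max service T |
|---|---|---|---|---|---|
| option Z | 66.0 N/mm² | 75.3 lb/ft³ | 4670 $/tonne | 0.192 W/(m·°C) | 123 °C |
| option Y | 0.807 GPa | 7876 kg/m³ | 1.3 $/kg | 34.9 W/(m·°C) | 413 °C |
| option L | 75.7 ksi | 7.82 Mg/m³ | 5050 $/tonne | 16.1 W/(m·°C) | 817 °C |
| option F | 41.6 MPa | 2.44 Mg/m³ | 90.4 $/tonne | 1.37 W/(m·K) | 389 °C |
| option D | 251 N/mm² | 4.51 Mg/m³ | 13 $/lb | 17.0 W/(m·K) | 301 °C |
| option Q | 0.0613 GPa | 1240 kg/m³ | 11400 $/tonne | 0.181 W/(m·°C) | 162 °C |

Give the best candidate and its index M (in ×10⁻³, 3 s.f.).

Screen on constraints: cost ≤ 4.9 $/kg; k ≥ 0.186 W/(m·K); max service T ≥ 345 °C. Survivors: option Y, option F.
Putting every candidate on a common basis:
  option Y: σ_y = 807.0 MPa, ρ = 7876 kg/m³
  option F: σ_y = 41.60 MPa, ρ = 2440 kg/m³
  option Y: M = 11.0×10⁻³
  option F: M = 4.92×10⁻³
The maximum is for option Y.

option Y, M = 11.0×10⁻³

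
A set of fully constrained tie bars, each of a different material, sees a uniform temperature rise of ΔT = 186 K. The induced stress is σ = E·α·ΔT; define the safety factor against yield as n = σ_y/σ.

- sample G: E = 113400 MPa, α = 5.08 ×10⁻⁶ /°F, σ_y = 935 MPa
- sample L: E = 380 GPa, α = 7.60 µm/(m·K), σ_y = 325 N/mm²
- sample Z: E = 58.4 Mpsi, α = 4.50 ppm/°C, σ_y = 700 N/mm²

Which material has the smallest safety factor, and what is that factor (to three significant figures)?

sample L, n = 0.605

In consistent units (E in GPa, α in ×10⁻⁶/K, σ_y in MPa):
  sample G: E = 113.4, α = 9.14, σ_y = 935.0 → σ = 193 MPa, n = 4.85
  sample L: E = 380.0, α = 7.60, σ_y = 325.0 → σ = 537 MPa, n = 0.605
  sample Z: E = 402.7, α = 4.50, σ_y = 700.0 → σ = 337 MPa, n = 2.08
The minimum is sample L at n = 0.605.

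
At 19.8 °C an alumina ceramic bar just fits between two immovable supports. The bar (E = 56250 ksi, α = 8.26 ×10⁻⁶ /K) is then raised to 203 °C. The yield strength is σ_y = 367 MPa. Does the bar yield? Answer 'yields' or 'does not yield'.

E = 56250 ksi = 387.8 GPa.
ΔT = 183.2 K. Constrained thermal stress σ = E·α·ΔT = 387.8×10³ MPa × 8.26×10⁻⁶ × 183.2 = 587 MPa (compressive).
Compare to σ_y = 367 MPa: σ ≥ σ_y, so it yields.

yields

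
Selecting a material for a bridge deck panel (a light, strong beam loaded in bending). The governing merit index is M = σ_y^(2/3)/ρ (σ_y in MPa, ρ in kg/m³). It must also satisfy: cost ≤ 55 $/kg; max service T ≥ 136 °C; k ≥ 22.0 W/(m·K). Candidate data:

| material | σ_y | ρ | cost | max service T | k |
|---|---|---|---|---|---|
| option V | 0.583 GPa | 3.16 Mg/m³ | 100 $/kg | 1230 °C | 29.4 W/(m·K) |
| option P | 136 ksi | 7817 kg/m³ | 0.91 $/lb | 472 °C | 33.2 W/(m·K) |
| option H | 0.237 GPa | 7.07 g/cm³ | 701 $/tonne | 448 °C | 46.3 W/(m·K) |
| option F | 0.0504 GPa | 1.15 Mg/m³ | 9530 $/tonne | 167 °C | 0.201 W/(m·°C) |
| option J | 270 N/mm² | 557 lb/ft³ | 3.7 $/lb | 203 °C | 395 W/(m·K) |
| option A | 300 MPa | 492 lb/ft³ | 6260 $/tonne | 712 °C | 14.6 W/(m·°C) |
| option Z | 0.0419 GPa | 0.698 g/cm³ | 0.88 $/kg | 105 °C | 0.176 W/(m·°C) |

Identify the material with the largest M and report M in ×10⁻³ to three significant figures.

Screen on constraints: cost ≤ 55 $/kg; max service T ≥ 136 °C; k ≥ 22.0 W/(m·K). Survivors: option P, option H, option J.
Putting every candidate on a common basis:
  option P: σ_y = 937.7 MPa, ρ = 7817 kg/m³
  option H: σ_y = 237.0 MPa, ρ = 7070 kg/m³
  option J: σ_y = 270.0 MPa, ρ = 8922 kg/m³
  option P: M = 12.3×10⁻³
  option H: M = 5.42×10⁻³
  option J: M = 4.68×10⁻³
Option P ranks first.

option P, M = 12.3×10⁻³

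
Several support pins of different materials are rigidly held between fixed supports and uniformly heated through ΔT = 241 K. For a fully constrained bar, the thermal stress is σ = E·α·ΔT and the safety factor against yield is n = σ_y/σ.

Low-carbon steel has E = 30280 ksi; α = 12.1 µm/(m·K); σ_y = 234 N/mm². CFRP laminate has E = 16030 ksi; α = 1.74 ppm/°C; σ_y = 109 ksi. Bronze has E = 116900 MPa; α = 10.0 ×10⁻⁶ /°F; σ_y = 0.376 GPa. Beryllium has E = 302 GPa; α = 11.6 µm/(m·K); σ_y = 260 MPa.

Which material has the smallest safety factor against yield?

In consistent units (E in GPa, α in ×10⁻⁶/K, σ_y in MPa):
  low-carbon steel: E = 208.8, α = 12.1, σ_y = 234.0 → σ = 609 MPa, n = 0.384
  CFRP laminate: E = 110.5, α = 1.74, σ_y = 751.5 → σ = 46.3 MPa, n = 16.2
  bronze: E = 116.9, α = 18.0, σ_y = 376.0 → σ = 507 MPa, n = 0.741
  beryllium: E = 302.0, α = 11.6, σ_y = 260.0 → σ = 844 MPa, n = 0.308
Beryllium has the lowest safety factor, n = 0.308.

beryllium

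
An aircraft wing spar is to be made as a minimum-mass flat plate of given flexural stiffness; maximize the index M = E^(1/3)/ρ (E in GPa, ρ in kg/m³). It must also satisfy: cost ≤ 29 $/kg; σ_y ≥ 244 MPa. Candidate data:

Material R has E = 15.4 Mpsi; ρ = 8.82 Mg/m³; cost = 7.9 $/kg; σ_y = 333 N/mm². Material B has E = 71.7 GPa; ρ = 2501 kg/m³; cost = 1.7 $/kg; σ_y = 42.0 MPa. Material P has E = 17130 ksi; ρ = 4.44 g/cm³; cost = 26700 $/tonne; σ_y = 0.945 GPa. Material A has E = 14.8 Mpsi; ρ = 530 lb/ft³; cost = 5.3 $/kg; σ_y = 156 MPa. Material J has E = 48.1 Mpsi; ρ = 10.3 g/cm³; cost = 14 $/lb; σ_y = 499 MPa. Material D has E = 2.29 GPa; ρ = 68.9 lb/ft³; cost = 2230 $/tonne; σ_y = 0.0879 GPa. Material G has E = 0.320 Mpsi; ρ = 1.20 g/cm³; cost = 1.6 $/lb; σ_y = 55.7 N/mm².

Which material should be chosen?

material P

Screen on constraints: cost ≤ 29 $/kg; σ_y ≥ 244 MPa. Survivors: material R, material P.
In SI units:
  material R: E = 106.2 GPa, ρ = 8820 kg/m³
  material P: E = 118.1 GPa, ρ = 4440 kg/m³
  material P: M = 1.11×10⁻³
  material R: M = 0.537×10⁻³
The maximum is for material P.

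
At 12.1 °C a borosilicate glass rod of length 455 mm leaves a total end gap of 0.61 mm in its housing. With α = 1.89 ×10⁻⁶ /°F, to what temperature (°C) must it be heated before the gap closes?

α = 1.89×10⁻⁶/°F × 9/5 = 3.40×10⁻⁶/K.
α·L₀·ΔT = 0.61 mm ⇒ ΔT = 0.61 / (3.40×10⁻⁶ × 455.0) = 394.1 K.
T = 12.1 + 394.1 = 406.2 °C.

406 °C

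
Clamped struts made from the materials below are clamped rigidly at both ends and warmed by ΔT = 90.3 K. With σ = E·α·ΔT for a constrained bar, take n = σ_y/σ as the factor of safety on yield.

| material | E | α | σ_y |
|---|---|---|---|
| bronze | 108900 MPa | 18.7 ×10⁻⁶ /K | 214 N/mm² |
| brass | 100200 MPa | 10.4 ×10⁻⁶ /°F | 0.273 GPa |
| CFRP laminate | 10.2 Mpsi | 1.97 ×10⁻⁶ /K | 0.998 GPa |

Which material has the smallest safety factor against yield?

Per material, after unit conversion:
  bronze: E = 108.9, α = 18.7, σ_y = 214.0 → σ = 184 MPa, n = 1.16
  brass: E = 100.2, α = 18.7, σ_y = 273.0 → σ = 169 MPa, n = 1.61
  CFRP laminate: E = 70.33, α = 1.97, σ_y = 998.0 → σ = 12.5 MPa, n = 79.8
Smallest n: bronze with n = 1.16.

bronze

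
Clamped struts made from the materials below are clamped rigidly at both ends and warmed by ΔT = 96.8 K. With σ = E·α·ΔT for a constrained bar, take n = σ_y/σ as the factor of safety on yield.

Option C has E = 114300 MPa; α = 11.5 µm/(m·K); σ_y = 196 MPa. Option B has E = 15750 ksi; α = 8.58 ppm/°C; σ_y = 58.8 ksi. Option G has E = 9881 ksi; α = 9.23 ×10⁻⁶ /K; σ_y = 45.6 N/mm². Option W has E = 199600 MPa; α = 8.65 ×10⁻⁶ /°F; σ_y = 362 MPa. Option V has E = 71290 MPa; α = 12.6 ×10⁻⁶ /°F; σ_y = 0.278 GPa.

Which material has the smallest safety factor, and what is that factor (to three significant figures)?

option G, n = 0.749

In consistent units (E in GPa, α in ×10⁻⁶/K, σ_y in MPa):
  option C: E = 114.3, α = 11.5, σ_y = 196.0 → σ = 127 MPa, n = 1.54
  option B: E = 108.6, α = 8.58, σ_y = 405.4 → σ = 90.2 MPa, n = 4.50
  option G: E = 68.13, α = 9.23, σ_y = 45.60 → σ = 60.9 MPa, n = 0.749
  option W: E = 199.6, α = 15.6, σ_y = 362.0 → σ = 301 MPa, n = 1.20
  option V: E = 71.29, α = 22.7, σ_y = 278.0 → σ = 157 MPa, n = 1.78
Option G has the lowest safety factor, n = 0.749.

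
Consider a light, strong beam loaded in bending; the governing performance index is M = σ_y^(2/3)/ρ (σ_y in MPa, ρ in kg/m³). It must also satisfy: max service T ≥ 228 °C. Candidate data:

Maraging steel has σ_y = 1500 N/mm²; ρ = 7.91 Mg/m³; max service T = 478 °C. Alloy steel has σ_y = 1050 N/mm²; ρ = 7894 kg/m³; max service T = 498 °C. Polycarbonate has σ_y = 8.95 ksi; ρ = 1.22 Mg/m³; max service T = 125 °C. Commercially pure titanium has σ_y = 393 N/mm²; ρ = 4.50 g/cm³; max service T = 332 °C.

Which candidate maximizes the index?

Screen on constraints: max service T ≥ 228 °C. Survivors: maraging steel, alloy steel, commercially pure titanium.
Convert each candidate to consistent units, then evaluate M:
  maraging steel: σ_y = 1500 MPa, ρ = 7910 kg/m³
  alloy steel: σ_y = 1050 MPa, ρ = 7894 kg/m³
  commercially pure titanium: σ_y = 393.0 MPa, ρ = 4500 kg/m³
  maraging steel: M = 16.6×10⁻³
  alloy steel: M = 13.1×10⁻³
  commercially pure titanium: M = 11.9×10⁻³
The maximum is for maraging steel.

maraging steel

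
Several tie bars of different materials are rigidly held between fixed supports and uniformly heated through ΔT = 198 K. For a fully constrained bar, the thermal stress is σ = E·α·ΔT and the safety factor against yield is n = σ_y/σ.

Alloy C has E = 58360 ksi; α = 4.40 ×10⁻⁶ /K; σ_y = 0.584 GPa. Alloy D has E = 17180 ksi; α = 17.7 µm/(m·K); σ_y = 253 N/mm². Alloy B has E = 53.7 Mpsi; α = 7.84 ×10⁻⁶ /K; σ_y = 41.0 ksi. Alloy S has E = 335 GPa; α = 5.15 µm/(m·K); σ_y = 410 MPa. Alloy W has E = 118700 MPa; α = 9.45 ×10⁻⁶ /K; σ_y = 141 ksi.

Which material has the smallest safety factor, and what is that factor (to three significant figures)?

alloy B, n = 0.492

In consistent units (E in GPa, α in ×10⁻⁶/K, σ_y in MPa):
  alloy C: E = 402.4, α = 4.40, σ_y = 584.0 → σ = 351 MPa, n = 1.67
  alloy D: E = 118.5, α = 17.7, σ_y = 253.0 → σ = 415 MPa, n = 0.609
  alloy B: E = 370.2, α = 7.84, σ_y = 282.7 → σ = 575 MPa, n = 0.492
  alloy S: E = 335.0, α = 5.15, σ_y = 410.0 → σ = 342 MPa, n = 1.20
  alloy W: E = 118.7, α = 9.45, σ_y = 972.2 → σ = 222 MPa, n = 4.38
Smallest n: alloy B with n = 0.492.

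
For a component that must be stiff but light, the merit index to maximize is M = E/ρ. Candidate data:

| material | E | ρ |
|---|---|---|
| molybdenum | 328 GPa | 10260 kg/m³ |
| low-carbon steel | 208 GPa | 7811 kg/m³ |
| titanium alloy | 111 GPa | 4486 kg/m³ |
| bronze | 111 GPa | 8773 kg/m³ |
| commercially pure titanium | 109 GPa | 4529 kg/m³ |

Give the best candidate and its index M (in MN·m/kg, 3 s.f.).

molybdenum, M = 32.0 MN·m/kg

Evaluate M for each candidate:
  molybdenum: M = 32.0 MN·m/kg
  low-carbon steel: M = 26.6 MN·m/kg
  titanium alloy: M = 24.7 MN·m/kg
  commercially pure titanium: M = 24.1 MN·m/kg
  bronze: M = 12.7 MN·m/kg
Molybdenum ranks first.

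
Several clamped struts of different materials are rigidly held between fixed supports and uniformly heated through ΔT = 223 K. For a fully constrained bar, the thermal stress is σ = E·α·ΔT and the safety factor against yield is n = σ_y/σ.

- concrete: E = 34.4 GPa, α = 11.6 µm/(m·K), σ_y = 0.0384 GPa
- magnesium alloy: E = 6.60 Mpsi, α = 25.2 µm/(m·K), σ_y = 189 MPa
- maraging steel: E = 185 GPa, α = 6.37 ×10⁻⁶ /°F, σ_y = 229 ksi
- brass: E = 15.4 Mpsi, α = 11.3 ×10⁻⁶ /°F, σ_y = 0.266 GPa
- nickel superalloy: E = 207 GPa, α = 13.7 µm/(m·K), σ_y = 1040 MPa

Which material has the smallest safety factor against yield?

concrete

With everything in SI (GPa, ×10⁻⁶/K, MPa):
  concrete: E = 34.40, α = 11.6, σ_y = 38.40 → σ = 89.0 MPa, n = 0.432
  magnesium alloy: E = 45.51, α = 25.2, σ_y = 189.0 → σ = 256 MPa, n = 0.739
  maraging steel: E = 185.0, α = 11.5, σ_y = 1579 → σ = 473 MPa, n = 3.34
  brass: E = 106.2, α = 20.3, σ_y = 266.0 → σ = 482 MPa, n = 0.552
  nickel superalloy: E = 207.0, α = 13.7, σ_y = 1040 → σ = 632 MPa, n = 1.64
The minimum is concrete at n = 0.432.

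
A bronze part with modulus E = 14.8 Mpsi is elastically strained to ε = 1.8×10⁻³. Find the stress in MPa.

184 MPa

E = 14.8 Mpsi = 102.0 GPa.
σ = E·ε = 102000 MPa × 1.8×10⁻³ = 184 MPa.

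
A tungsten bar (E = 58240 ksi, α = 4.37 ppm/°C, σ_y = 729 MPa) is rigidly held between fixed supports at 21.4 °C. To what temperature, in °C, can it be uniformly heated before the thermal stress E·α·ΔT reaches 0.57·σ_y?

258 °C

E = 58240 ksi = 401.6 GPa.
E·α·ΔT = 415.5 MPa ⇒ ΔT = 415.5 / (401.6×10³ × 4.37×10⁻⁶) = 236.8 K.
T = 21.4 + 236.8 = 258.2 °C.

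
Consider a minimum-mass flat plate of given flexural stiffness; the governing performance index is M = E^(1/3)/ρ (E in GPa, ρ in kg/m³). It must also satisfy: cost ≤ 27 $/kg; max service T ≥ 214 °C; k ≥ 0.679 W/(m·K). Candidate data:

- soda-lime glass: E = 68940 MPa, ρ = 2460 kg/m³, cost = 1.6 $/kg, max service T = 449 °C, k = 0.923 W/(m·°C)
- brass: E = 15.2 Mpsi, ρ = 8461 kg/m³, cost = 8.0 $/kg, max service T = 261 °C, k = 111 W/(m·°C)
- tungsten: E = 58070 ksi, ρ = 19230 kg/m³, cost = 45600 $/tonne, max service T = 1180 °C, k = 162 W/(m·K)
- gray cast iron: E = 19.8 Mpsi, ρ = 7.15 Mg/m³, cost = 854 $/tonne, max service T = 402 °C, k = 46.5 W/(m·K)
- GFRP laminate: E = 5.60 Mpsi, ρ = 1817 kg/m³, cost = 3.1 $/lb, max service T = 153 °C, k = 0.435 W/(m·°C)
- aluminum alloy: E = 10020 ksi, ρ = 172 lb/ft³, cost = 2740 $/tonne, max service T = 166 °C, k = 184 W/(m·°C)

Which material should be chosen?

soda-lime glass

Screen on constraints: cost ≤ 27 $/kg; max service T ≥ 214 °C; k ≥ 0.679 W/(m·K). Survivors: soda-lime glass, brass, gray cast iron.
Convert each candidate to consistent units, then evaluate M:
  soda-lime glass: E = 68.94 GPa, ρ = 2460 kg/m³
  brass: E = 104.8 GPa, ρ = 8461 kg/m³
  gray cast iron: E = 136.5 GPa, ρ = 7150 kg/m³
  soda-lime glass: M = 1.67×10⁻³
  gray cast iron: M = 0.720×10⁻³
  brass: M = 0.557×10⁻³
Soda-lime glass ranks first.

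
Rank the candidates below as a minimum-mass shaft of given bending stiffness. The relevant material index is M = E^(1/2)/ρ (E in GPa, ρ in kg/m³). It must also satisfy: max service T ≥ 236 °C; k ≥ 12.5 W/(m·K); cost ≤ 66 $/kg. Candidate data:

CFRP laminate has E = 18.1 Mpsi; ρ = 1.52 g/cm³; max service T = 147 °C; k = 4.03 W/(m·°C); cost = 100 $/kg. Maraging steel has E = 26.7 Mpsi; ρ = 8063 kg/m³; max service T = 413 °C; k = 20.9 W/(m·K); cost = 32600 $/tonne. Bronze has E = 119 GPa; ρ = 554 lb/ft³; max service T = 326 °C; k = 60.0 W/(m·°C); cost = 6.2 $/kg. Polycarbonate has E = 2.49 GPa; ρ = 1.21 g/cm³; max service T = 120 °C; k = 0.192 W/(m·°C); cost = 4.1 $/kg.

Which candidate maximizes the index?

maraging steel

Screen on constraints: max service T ≥ 236 °C; k ≥ 12.5 W/(m·K); cost ≤ 66 $/kg. Survivors: maraging steel, bronze.
In SI units:
  maraging steel: E = 184.1 GPa, ρ = 8063 kg/m³
  bronze: E = 119.0 GPa, ρ = 8874 kg/m³
  maraging steel: M = 1.68×10⁻³
  bronze: M = 1.23×10⁻³
Highest index: maraging steel.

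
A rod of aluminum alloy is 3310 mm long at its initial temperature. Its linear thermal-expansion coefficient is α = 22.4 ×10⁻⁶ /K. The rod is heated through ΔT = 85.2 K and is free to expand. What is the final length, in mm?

ΔL = α·L₀·ΔT = 22.4×10⁻⁶ × 3310 mm × 85.20 K = 6.32 mm.
L = L₀ + ΔL = 3310 + 6.32 = 3316.3 mm.

3316.3 mm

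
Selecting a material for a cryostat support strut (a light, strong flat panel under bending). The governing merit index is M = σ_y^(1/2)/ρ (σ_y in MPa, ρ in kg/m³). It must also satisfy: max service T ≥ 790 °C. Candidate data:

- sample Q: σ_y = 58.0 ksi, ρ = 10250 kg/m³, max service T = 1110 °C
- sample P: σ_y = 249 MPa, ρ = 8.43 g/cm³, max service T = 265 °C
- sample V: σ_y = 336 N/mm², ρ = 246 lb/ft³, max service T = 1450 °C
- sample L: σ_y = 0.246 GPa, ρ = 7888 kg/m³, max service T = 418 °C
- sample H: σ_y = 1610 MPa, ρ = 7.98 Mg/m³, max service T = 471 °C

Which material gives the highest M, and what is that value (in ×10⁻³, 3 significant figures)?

sample V, M = 4.65×10⁻³

Screen on constraints: max service T ≥ 790 °C. Survivors: sample Q, sample V.
After converting to SI:
  sample Q: σ_y = 399.9 MPa, ρ = 10250 kg/m³
  sample V: σ_y = 336.0 MPa, ρ = 3941 kg/m³
  sample V: M = 4.65×10⁻³
  sample Q: M = 1.95×10⁻³
The maximum is for sample V.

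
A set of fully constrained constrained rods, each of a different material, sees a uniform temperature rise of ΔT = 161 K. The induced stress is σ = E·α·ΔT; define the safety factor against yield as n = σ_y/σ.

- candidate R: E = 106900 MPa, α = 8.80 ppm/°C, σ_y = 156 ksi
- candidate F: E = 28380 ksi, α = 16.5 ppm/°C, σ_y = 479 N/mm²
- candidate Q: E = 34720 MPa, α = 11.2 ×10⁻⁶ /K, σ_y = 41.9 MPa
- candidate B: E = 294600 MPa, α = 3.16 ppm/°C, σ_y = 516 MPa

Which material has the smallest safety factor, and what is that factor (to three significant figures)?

candidate Q, n = 0.669

With everything in SI (GPa, ×10⁻⁶/K, MPa):
  candidate R: E = 106.9, α = 8.80, σ_y = 1076 → σ = 151 MPa, n = 7.10
  candidate F: E = 195.7, α = 16.5, σ_y = 479.0 → σ = 520 MPa, n = 0.921
  candidate Q: E = 34.72, α = 11.2, σ_y = 41.90 → σ = 62.6 MPa, n = 0.669
  candidate B: E = 294.6, α = 3.16, σ_y = 516.0 → σ = 150 MPa, n = 3.44
Candidate Q has the lowest safety factor, n = 0.669.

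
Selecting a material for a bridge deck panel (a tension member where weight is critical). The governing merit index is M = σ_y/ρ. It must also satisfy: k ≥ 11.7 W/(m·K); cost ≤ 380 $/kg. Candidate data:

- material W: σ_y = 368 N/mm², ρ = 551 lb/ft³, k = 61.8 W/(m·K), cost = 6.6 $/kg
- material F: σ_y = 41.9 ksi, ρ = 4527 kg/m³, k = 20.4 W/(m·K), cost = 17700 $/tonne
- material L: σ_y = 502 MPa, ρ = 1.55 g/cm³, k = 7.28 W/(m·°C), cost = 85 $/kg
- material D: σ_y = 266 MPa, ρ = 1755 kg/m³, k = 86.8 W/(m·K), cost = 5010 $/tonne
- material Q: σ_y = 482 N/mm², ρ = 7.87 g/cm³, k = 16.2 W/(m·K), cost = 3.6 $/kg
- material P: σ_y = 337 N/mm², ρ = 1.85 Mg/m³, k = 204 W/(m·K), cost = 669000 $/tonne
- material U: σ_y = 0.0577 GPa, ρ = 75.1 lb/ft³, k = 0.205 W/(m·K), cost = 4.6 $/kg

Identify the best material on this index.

Screen on constraints: k ≥ 11.7 W/(m·K); cost ≤ 380 $/kg. Survivors: material W, material F, material D, material Q.
Putting every candidate on a common basis:
  material W: σ_y = 368.0 MPa, ρ = 8826 kg/m³
  material F: σ_y = 288.9 MPa, ρ = 4527 kg/m³
  material D: σ_y = 266.0 MPa, ρ = 1755 kg/m³
  material Q: σ_y = 482.0 MPa, ρ = 7870 kg/m³
  material D: M = 152 kN·m/kg
  material F: M = 63.8 kN·m/kg
  material Q: M = 61.2 kN·m/kg
  material W: M = 41.7 kN·m/kg
Material D has the largest M.

material D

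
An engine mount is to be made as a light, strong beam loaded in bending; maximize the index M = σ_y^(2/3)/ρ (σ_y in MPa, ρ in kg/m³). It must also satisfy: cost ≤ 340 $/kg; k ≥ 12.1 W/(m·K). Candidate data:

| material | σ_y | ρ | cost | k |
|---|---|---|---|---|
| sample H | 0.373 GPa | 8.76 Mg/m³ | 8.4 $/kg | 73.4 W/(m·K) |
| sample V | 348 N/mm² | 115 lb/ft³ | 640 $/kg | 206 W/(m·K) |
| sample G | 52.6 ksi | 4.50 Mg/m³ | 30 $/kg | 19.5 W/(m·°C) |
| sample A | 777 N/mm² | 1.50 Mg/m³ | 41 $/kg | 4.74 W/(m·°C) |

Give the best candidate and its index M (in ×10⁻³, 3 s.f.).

sample G, M = 11.3×10⁻³

Screen on constraints: cost ≤ 340 $/kg; k ≥ 12.1 W/(m·K). Survivors: sample H, sample G.
Normalizing units and computing the index:
  sample H: σ_y = 373.0 MPa, ρ = 8760 kg/m³
  sample G: σ_y = 362.7 MPa, ρ = 4500 kg/m³
  sample G: M = 11.3×10⁻³
  sample H: M = 5.92×10⁻³
The maximum is for sample G.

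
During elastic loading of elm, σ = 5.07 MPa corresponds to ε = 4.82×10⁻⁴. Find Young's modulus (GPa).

E = σ/ε = 5.07 MPa / 4.82×10⁻⁴ = 10520 MPa = 10.5 GPa.

10.5 GPa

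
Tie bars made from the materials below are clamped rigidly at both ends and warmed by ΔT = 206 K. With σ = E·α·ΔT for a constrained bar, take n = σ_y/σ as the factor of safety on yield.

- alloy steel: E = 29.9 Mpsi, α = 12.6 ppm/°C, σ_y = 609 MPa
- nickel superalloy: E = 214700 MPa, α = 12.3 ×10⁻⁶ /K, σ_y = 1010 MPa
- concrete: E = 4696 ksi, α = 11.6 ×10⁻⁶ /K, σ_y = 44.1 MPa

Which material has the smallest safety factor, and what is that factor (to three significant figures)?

concrete, n = 0.570

Per material, after unit conversion:
  alloy steel: E = 206.2, α = 12.6, σ_y = 609.0 → σ = 535 MPa, n = 1.14
  nickel superalloy: E = 214.7, α = 12.3, σ_y = 1010 → σ = 544 MPa, n = 1.86
  concrete: E = 32.38, α = 11.6, σ_y = 44.10 → σ = 77.4 MPa, n = 0.570
The minimum is concrete at n = 0.570.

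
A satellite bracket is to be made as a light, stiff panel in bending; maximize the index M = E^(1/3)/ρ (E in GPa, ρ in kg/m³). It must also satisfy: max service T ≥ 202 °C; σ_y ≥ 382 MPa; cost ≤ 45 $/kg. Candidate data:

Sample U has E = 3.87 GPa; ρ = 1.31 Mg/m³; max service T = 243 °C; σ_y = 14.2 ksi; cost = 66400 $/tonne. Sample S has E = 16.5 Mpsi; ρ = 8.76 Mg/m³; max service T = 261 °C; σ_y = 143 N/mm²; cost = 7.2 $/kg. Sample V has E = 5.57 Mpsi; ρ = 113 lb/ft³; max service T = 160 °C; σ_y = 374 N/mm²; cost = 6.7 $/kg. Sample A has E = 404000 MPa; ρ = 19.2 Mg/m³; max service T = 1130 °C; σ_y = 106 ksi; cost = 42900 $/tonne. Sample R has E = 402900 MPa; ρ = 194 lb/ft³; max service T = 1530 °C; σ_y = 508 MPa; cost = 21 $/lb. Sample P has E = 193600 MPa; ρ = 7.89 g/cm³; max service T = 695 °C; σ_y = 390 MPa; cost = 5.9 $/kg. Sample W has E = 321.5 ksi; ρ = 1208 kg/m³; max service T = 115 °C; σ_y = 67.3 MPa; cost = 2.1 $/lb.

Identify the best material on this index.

sample P

Screen on constraints: max service T ≥ 202 °C; σ_y ≥ 382 MPa; cost ≤ 45 $/kg. Survivors: sample A, sample P.
In SI units:
  sample A: E = 404.0 GPa, ρ = 19200 kg/m³
  sample P: E = 193.6 GPa, ρ = 7890 kg/m³
  sample P: M = 0.733×10⁻³
  sample A: M = 0.385×10⁻³
Sample P ranks first.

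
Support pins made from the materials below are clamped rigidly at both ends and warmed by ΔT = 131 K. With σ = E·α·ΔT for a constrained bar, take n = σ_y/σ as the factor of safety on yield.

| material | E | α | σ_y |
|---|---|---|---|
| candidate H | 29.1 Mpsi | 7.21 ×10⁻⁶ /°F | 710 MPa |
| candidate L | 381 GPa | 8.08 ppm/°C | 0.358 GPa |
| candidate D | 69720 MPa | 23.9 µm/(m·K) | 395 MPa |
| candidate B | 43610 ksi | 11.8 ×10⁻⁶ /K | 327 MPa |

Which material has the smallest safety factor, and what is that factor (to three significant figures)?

candidate B, n = 0.704

Converting E to GPa, α to ×10⁻⁶/K, σ_y to MPa, then σ and n for each:
  candidate H: E = 200.6, α = 13.0, σ_y = 710.0 → σ = 341 MPa, n = 2.08
  candidate L: E = 381.0, α = 8.08, σ_y = 358.0 → σ = 403 MPa, n = 0.888
  candidate D: E = 69.72, α = 23.9, σ_y = 395.0 → σ = 218 MPa, n = 1.81
  candidate B: E = 300.7, α = 11.8, σ_y = 327.0 → σ = 465 MPa, n = 0.704
Candidate B has the lowest safety factor, n = 0.704.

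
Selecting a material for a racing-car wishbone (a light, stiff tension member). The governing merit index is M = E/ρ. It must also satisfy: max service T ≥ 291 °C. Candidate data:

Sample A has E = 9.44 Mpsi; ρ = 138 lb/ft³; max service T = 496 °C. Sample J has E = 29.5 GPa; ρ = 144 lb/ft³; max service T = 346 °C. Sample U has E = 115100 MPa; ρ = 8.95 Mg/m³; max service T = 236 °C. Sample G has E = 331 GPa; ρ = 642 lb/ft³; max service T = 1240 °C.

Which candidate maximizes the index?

sample G

Screen on constraints: max service T ≥ 291 °C. Survivors: sample A, sample J, sample G.
Convert each candidate to consistent units, then evaluate M:
  sample A: E = 65.09 GPa, ρ = 2211 kg/m³
  sample J: E = 29.50 GPa, ρ = 2307 kg/m³
  sample G: E = 331.0 GPa, ρ = 10280 kg/m³
  sample G: M = 32.2 MN·m/kg
  sample A: M = 29.4 MN·m/kg
  sample J: M = 12.8 MN·m/kg
Sample G ranks first.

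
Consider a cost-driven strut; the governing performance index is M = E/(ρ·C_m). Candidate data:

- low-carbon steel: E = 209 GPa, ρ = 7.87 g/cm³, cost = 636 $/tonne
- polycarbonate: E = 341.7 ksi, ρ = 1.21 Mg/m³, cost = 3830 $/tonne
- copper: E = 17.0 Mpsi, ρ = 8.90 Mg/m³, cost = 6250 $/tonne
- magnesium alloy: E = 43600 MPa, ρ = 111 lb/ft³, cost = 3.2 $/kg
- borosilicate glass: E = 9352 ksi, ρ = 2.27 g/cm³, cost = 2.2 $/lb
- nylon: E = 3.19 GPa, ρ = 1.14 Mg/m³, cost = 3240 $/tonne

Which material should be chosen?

low-carbon steel

After converting to SI:
  low-carbon steel: E = 209.0 GPa, ρ = 7870 kg/m³, cost = 0.6360 $/kg
  polycarbonate: E = 2.356 GPa, ρ = 1210 kg/m³, cost = 3.830 $/kg
  copper: E = 117.2 GPa, ρ = 8900 kg/m³, cost = 6.250 $/kg
  magnesium alloy: E = 43.60 GPa, ρ = 1778 kg/m³, cost = 3.200 $/kg
  borosilicate glass: E = 64.48 GPa, ρ = 2270 kg/m³, cost = 4.850 $/kg
  nylon: E = 3.190 GPa, ρ = 1140 kg/m³, cost = 3.240 $/kg
  low-carbon steel: M = 41.8 MN·m per $
  magnesium alloy: M = 7.66 MN·m per $
  borosilicate glass: M = 5.86 MN·m per $
  copper: M = 2.11 MN·m per $
  nylon: M = 0.864 MN·m per $
  polycarbonate: M = 0.508 MN·m per $
The maximum is for low-carbon steel.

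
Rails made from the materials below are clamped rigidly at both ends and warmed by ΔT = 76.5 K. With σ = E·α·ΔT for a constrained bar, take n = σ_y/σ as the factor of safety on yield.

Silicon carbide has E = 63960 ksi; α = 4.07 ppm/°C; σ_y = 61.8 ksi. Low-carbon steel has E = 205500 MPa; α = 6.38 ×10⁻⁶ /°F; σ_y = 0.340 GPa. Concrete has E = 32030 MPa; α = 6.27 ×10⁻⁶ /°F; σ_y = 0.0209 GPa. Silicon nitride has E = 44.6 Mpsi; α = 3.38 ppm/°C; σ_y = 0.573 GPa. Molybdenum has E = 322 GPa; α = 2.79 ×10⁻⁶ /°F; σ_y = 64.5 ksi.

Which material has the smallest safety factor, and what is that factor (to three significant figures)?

concrete, n = 0.756

With everything in SI (GPa, ×10⁻⁶/K, MPa):
  silicon carbide: E = 441.0, α = 4.07, σ_y = 426.1 → σ = 137 MPa, n = 3.10
  low-carbon steel: E = 205.5, α = 11.5, σ_y = 340.0 → σ = 181 MPa, n = 1.88
  concrete: E = 32.03, α = 11.3, σ_y = 20.90 → σ = 27.7 MPa, n = 0.756
  silicon nitride: E = 307.5, α = 3.38, σ_y = 573.0 → σ = 79.5 MPa, n = 7.21
  molybdenum: E = 322.0, α = 5.02, σ_y = 444.7 → σ = 124 MPa, n = 3.59
Concrete has the lowest safety factor, n = 0.756.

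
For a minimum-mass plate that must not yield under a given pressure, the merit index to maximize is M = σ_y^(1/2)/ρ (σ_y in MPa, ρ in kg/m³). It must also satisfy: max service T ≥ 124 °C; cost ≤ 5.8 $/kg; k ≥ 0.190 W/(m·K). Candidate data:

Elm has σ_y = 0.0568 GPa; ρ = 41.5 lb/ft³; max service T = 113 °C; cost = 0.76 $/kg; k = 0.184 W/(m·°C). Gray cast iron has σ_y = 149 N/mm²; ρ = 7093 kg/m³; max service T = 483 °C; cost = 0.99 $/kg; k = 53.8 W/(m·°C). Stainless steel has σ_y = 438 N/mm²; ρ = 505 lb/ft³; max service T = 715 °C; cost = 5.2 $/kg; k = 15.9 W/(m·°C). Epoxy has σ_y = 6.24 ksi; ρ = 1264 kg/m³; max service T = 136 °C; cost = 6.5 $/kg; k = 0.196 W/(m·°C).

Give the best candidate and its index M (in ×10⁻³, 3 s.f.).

Screen on constraints: max service T ≥ 124 °C; cost ≤ 5.8 $/kg; k ≥ 0.190 W/(m·K). Survivors: gray cast iron, stainless steel.
Putting every candidate on a common basis:
  gray cast iron: σ_y = 149.0 MPa, ρ = 7093 kg/m³
  stainless steel: σ_y = 438.0 MPa, ρ = 8089 kg/m³
  stainless steel: M = 2.59×10⁻³
  gray cast iron: M = 1.72×10⁻³
Stainless steel has the largest M.

stainless steel, M = 2.59×10⁻³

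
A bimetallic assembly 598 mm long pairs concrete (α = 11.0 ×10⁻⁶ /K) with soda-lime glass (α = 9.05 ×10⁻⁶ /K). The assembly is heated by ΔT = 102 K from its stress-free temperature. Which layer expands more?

α(concrete) = 11.0×10⁻⁶/K vs α(soda-lime glass) = 9.05×10⁻⁶/K.
Higher α expands more for the same ΔT: concrete.

concrete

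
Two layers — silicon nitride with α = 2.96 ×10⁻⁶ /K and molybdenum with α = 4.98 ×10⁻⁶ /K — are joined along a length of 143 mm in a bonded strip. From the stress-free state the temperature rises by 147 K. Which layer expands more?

α(silicon nitride) = 2.96×10⁻⁶/K vs α(molybdenum) = 4.98×10⁻⁶/K.
Higher α expands more for the same ΔT: molybdenum.

molybdenum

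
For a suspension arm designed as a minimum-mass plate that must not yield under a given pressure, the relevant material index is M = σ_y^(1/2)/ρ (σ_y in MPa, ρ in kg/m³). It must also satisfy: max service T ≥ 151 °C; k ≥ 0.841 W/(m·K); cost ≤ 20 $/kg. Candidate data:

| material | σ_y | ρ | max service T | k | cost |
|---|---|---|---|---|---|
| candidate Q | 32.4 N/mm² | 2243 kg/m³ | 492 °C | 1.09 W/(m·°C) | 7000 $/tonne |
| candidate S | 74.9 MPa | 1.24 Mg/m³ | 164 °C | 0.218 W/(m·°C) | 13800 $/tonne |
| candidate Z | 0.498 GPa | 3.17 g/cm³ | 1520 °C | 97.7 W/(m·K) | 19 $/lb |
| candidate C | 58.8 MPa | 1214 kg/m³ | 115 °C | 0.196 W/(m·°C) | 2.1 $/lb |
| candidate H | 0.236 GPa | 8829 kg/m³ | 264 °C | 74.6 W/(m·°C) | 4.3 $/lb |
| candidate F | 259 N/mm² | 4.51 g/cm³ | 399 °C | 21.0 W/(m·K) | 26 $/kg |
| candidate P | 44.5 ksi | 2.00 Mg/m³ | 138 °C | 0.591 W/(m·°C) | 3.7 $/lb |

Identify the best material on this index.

Screen on constraints: max service T ≥ 151 °C; k ≥ 0.841 W/(m·K); cost ≤ 20 $/kg. Survivors: candidate Q, candidate H.
Convert each candidate to consistent units, then evaluate M:
  candidate Q: σ_y = 32.40 MPa, ρ = 2243 kg/m³
  candidate H: σ_y = 236.0 MPa, ρ = 8829 kg/m³
  candidate Q: M = 2.54×10⁻³
  candidate H: M = 1.74×10⁻³
Candidate Q ranks first.

candidate Q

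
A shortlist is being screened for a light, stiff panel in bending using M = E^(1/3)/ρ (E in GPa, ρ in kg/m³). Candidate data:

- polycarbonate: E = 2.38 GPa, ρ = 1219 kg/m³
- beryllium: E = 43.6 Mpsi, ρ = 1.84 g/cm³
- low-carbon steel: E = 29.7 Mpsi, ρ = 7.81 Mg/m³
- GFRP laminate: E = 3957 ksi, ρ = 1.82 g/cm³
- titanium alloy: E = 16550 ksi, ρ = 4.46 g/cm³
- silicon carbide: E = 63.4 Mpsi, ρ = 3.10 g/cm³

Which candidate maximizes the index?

beryllium

After converting to SI:
  polycarbonate: E = 2.380 GPa, ρ = 1219 kg/m³
  beryllium: E = 300.6 GPa, ρ = 1840 kg/m³
  low-carbon steel: E = 204.8 GPa, ρ = 7810 kg/m³
  GFRP laminate: E = 27.28 GPa, ρ = 1820 kg/m³
  titanium alloy: E = 114.1 GPa, ρ = 4460 kg/m³
  silicon carbide: E = 437.1 GPa, ρ = 3100 kg/m³
  beryllium: M = 3.64×10⁻³
  silicon carbide: M = 2.45×10⁻³
  GFRP laminate: M = 1.65×10⁻³
  polycarbonate: M = 1.10×10⁻³
  titanium alloy: M = 1.09×10⁻³
  low-carbon steel: M = 0.755×10⁻³
The maximum is for beryllium.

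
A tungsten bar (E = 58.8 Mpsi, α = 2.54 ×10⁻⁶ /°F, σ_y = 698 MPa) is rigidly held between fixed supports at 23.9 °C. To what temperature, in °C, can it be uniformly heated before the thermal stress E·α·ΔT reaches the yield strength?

400 °C

E = 58.8 Mpsi = 405.4 GPa.
α = 2.54×10⁻⁶/°F × 9/5 = 4.57×10⁻⁶/K.
E·α·ΔT = 698.0 MPa ⇒ ΔT = 698.0 / (405.4×10³ × 4.57×10⁻⁶) = 376.6 K.
T = 23.9 + 376.6 = 400.5 °C.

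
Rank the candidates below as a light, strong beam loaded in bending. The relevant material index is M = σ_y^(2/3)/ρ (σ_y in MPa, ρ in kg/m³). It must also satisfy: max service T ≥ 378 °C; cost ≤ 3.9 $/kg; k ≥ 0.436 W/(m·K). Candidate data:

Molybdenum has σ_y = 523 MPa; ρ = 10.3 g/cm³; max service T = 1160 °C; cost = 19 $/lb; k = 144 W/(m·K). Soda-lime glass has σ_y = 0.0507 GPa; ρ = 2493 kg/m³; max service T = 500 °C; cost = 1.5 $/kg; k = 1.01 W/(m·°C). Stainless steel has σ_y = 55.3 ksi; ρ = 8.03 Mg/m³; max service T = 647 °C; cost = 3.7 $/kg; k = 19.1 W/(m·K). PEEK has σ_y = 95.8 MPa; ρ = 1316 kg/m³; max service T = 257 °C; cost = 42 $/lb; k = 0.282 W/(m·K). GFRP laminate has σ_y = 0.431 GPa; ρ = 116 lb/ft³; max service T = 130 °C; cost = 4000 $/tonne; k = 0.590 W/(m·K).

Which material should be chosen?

Screen on constraints: max service T ≥ 378 °C; cost ≤ 3.9 $/kg; k ≥ 0.436 W/(m·K). Survivors: soda-lime glass, stainless steel.
After converting to SI:
  soda-lime glass: σ_y = 50.70 MPa, ρ = 2493 kg/m³
  stainless steel: σ_y = 381.3 MPa, ρ = 8030 kg/m³
  stainless steel: M = 6.55×10⁻³
  soda-lime glass: M = 5.49×10⁻³
Stainless steel has the largest M.

stainless steel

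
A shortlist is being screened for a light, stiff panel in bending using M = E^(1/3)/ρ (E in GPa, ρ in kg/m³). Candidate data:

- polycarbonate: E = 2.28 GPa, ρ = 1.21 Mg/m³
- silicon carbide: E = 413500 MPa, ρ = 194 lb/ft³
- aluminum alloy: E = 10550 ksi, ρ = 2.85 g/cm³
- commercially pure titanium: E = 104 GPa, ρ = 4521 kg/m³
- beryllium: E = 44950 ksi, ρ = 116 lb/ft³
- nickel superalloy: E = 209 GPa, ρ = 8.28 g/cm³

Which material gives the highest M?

Putting every candidate on a common basis:
  polycarbonate: E = 2.280 GPa, ρ = 1210 kg/m³
  silicon carbide: E = 413.5 GPa, ρ = 3108 kg/m³
  aluminum alloy: E = 72.74 GPa, ρ = 2850 kg/m³
  commercially pure titanium: E = 104.0 GPa, ρ = 4521 kg/m³
  beryllium: E = 309.9 GPa, ρ = 1858 kg/m³
  nickel superalloy: E = 209.0 GPa, ρ = 8280 kg/m³
  beryllium: M = 3.64×10⁻³
  silicon carbide: M = 2.40×10⁻³
  aluminum alloy: M = 1.46×10⁻³
  polycarbonate: M = 1.09×10⁻³
  commercially pure titanium: M = 1.04×10⁻³
  nickel superalloy: M = 0.717×10⁻³
Highest index: beryllium.

beryllium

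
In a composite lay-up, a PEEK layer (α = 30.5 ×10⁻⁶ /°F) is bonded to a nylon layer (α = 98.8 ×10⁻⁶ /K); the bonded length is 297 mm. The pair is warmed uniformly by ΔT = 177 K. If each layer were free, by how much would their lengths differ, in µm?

2310 µm

PEEK: α = 30.5×10⁻⁶/°F × 9/5 = 54.9×10⁻⁶/K.
Δα = |54.9 − 98.8|×10⁻⁶/K = 43.9×10⁻⁶/K.
ΔL_mismatch = Δα·L·ΔT = 43.9×10⁻⁶ × 297.0 mm × 177.0 K = 2310 µm.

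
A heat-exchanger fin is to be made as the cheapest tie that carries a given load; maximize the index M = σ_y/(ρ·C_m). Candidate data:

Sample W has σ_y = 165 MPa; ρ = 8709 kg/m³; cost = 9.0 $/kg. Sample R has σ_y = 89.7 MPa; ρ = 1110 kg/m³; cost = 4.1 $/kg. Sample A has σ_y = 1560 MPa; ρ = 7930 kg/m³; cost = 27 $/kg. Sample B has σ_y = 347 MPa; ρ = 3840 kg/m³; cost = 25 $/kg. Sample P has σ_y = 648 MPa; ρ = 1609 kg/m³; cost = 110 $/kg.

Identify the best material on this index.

sample R

Per-candidate index values:
  sample R: M = 19.7 kN·m per $
  sample A: M = 7.29 kN·m per $
  sample P: M = 3.66 kN·m per $
  sample B: M = 3.61 kN·m per $
  sample W: M = 2.11 kN·m per $
Sample R ranks first.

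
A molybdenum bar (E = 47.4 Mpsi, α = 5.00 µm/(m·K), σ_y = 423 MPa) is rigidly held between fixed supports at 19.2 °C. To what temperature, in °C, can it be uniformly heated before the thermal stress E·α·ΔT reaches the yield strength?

278 °C

E = 47.4 Mpsi = 326.8 GPa.
E·α·ΔT = 423.0 MPa ⇒ ΔT = 423.0 / (326.8×10³ × 5.00×10⁻⁶) = 258.9 K.
T = 19.2 + 258.9 = 278.1 °C.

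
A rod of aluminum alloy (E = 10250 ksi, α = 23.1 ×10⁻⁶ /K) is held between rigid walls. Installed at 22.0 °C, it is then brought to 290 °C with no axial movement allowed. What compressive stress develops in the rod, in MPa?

438 MPa

E = 10250 ksi = 70.67 GPa.
ΔT = 268.0 K. Constrained thermal stress σ = E·α·ΔT = 70.67×10³ MPa × 23.1×10⁻⁶ × 268.0 = 438 MPa (compressive).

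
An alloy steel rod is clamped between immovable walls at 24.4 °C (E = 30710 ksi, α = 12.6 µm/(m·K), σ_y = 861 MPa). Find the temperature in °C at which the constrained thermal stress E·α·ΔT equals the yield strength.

E = 30710 ksi = 211.7 GPa.
E·α·ΔT = 861.0 MPa ⇒ ΔT = 861.0 / (211.7×10³ × 12.6×10⁻⁶) = 322.7 K.
T = 24.4 + 322.7 = 347.1 °C.

347 °C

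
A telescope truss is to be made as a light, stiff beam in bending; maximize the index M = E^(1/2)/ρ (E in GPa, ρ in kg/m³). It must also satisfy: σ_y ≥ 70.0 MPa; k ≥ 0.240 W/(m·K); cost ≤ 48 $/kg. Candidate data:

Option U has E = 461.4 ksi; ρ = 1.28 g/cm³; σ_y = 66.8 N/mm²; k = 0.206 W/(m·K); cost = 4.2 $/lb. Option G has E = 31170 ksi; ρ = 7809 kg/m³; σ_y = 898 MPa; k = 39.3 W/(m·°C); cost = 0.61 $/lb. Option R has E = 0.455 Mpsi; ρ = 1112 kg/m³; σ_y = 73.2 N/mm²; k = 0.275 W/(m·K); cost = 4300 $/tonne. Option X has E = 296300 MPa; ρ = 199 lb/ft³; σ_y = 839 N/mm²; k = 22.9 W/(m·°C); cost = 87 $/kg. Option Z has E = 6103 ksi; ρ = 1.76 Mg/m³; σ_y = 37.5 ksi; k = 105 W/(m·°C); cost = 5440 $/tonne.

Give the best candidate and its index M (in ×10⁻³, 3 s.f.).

option Z, M = 3.69×10⁻³

Screen on constraints: σ_y ≥ 70.0 MPa; k ≥ 0.240 W/(m·K); cost ≤ 48 $/kg. Survivors: option G, option R, option Z.
In SI units:
  option G: E = 214.9 GPa, ρ = 7809 kg/m³
  option R: E = 3.137 GPa, ρ = 1112 kg/m³
  option Z: E = 42.08 GPa, ρ = 1760 kg/m³
  option Z: M = 3.69×10⁻³
  option G: M = 1.88×10⁻³
  option R: M = 1.59×10⁻³
Option Z has the largest M.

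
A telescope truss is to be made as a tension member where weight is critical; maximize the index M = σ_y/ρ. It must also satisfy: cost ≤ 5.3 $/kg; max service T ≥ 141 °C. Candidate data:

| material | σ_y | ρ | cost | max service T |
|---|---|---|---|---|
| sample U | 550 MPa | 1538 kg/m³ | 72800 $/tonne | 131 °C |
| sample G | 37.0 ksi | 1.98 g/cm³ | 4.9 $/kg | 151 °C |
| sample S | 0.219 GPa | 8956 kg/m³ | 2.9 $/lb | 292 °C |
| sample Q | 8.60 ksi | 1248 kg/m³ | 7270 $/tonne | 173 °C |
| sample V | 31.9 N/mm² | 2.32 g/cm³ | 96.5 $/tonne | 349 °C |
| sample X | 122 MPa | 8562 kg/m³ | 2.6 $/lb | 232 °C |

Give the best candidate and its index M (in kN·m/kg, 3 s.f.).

sample G, M = 129 kN·m/kg

Screen on constraints: cost ≤ 5.3 $/kg; max service T ≥ 141 °C. Survivors: sample G, sample V.
In SI units:
  sample G: σ_y = 255.1 MPa, ρ = 1980 kg/m³
  sample V: σ_y = 31.90 MPa, ρ = 2320 kg/m³
  sample G: M = 129 kN·m/kg
  sample V: M = 13.8 kN·m/kg
Sample G ranks first.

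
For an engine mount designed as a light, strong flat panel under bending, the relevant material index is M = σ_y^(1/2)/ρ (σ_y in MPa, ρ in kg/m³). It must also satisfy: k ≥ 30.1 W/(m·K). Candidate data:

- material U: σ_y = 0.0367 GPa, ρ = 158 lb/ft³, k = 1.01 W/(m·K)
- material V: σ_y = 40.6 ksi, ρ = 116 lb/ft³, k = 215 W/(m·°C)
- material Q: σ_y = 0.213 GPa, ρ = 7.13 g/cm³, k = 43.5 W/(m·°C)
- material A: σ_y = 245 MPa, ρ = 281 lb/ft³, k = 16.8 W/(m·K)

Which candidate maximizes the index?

material V

Screen on constraints: k ≥ 30.1 W/(m·K). Survivors: material V, material Q.
Normalizing units and computing the index:
  material V: σ_y = 279.9 MPa, ρ = 1858 kg/m³
  material Q: σ_y = 213.0 MPa, ρ = 7130 kg/m³
  material V: M = 9.00×10⁻³
  material Q: M = 2.05×10⁻³
Highest index: material V.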